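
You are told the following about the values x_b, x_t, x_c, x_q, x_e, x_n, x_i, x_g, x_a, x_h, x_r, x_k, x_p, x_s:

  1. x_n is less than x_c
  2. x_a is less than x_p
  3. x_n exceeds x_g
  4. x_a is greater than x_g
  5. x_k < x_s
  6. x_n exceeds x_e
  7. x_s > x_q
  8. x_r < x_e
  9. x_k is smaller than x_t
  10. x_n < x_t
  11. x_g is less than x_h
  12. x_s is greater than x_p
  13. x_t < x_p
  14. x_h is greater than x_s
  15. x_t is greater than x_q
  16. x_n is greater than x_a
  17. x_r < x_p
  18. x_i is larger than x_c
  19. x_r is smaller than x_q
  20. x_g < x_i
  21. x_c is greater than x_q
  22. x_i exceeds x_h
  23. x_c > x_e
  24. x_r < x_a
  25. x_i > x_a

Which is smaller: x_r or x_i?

Following the relations from x_r: x_r < x_e < x_n < x_t < x_p < x_s < x_h < x_i.
So x_r < x_i; x_r is the smaller of the two.

x_r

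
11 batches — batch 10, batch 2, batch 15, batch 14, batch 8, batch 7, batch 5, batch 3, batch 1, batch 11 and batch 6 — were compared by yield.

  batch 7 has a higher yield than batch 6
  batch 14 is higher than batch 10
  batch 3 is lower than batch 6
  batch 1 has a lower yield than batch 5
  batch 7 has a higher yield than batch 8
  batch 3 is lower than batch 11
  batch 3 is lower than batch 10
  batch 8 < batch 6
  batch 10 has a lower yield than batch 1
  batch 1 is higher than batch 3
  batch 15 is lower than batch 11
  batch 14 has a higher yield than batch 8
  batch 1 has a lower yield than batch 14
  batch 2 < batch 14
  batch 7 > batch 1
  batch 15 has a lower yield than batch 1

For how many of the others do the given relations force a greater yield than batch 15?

5

From batch 15 the given relations immediately reach batch 11, batch 1.
From those, batch 14, batch 7, batch 5 — 5 in total.
Nothing else is reachable above batch 15; 5 in all.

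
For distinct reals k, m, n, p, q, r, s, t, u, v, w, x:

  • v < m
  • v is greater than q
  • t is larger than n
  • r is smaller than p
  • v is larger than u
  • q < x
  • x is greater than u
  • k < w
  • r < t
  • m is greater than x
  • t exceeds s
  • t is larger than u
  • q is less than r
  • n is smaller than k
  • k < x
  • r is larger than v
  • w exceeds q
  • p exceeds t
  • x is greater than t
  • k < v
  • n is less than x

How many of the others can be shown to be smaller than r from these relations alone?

Directly below r: q, v.
One step further: k, u (4 so far).
One step further: n (5 so far).
No other element is forced below r by the given relations, so the count is 5.

5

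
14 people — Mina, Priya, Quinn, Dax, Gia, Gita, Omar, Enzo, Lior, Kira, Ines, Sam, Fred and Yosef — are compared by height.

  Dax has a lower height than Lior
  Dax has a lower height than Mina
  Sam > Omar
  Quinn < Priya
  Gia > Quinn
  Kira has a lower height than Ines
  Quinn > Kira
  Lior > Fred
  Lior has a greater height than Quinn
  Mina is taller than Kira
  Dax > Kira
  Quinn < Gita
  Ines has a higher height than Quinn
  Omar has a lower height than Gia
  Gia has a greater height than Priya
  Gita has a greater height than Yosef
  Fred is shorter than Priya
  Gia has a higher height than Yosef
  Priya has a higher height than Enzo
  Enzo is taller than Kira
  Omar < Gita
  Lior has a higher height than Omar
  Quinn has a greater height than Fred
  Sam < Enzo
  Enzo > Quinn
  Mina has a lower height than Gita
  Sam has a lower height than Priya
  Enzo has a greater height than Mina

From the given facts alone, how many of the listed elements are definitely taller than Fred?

7

The elements the relations force above Fred are Quinn, Lior, Gita, Enzo, Priya, Ines, Gia — no chain reaches any other.
That is 7.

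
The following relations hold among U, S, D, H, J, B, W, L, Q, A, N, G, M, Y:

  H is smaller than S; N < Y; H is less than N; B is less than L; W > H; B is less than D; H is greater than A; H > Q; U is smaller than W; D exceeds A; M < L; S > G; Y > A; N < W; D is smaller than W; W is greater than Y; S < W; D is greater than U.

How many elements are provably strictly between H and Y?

Chaining upward from H reaches: N, S, W.
Chaining downward from Y reaches: A, Q, N.
Strictly between H and Y are those in both lists: N — 1 element.

1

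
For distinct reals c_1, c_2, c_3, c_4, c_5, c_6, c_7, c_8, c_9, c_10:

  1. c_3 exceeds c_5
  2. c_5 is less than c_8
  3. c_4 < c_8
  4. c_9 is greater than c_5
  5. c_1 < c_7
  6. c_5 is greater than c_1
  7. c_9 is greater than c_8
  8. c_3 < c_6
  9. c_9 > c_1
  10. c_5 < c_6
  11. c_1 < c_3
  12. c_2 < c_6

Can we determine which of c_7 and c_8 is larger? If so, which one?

Following every chain through c_8: above c_8 we get c_9; below c_8 we get c_1, c_5, c_4.
c_7 is not reached, and no chain runs the other way from c_7 to c_8.
So the given relations leave the order of c_8 and c_7 undetermined.

undetermined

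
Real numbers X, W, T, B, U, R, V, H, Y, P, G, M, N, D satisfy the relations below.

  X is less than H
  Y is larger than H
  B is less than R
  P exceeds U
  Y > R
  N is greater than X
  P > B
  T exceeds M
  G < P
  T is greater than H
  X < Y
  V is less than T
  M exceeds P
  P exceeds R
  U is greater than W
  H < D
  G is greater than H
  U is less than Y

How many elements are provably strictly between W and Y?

1

Chaining upward from W reaches: U, P, M, T.
Chaining downward from Y reaches: X, B, U, H, R.
Strictly between W and Y are those in both lists: U — 1 element.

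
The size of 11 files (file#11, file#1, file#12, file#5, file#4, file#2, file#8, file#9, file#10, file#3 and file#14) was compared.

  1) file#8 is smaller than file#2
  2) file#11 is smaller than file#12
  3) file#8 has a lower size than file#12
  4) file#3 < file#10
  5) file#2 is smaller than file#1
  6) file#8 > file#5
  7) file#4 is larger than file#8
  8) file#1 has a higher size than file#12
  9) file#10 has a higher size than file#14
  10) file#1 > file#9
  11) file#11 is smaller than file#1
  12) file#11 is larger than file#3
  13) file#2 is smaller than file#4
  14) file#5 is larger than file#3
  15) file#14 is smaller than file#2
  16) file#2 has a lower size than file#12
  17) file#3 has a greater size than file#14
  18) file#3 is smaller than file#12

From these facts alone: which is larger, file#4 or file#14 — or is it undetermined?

file#14 < file#3 and file#3 < file#5 give file#14 < file#5.
Then file#5 < file#8 extends the chain to file#8.
With file#8 < file#2: file#14 < file#3 < file#5 < file#8 < file#2.
Then file#2 < file#4 extends the chain to file#4.
So file#4 is larger.

file#4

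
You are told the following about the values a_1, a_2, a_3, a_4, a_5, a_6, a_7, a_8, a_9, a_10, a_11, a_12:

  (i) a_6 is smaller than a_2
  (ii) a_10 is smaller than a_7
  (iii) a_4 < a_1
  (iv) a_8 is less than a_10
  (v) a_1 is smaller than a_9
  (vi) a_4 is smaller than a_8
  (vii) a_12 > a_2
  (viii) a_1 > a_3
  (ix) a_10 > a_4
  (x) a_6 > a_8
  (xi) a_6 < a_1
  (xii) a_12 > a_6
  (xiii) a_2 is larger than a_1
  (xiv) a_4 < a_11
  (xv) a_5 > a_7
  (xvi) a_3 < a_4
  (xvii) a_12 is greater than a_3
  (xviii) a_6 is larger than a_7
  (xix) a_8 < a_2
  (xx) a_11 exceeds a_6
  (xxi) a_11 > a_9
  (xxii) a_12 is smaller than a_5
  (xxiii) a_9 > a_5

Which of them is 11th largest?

The consecutive relations fix a unique order: a_3 < a_4 < a_8 < a_10 < a_7 < a_6 < a_1 < a_2 < a_12 < a_5 < a_9 < a_11.
The 11th largest is a_4.

a_4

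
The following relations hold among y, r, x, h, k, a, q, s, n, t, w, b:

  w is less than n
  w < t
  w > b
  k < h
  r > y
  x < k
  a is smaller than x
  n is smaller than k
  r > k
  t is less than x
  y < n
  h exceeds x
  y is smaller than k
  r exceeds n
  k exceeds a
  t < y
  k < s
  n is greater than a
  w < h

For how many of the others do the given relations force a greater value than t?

From t the given relations immediately reach y, x.
From those, n, k, h, r — 6 in total.
From those, s — 7 in total.
No other element is forced above t by the given relations, so the count is 7.

7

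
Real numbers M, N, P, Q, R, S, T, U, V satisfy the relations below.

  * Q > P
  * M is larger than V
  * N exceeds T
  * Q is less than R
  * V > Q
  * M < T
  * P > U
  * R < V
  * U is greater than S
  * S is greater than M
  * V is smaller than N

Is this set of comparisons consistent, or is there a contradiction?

inconsistent

We have M < S stated directly, yet also S < U < P < Q < R < V < M by chaining the others — so S < M. Contradiction.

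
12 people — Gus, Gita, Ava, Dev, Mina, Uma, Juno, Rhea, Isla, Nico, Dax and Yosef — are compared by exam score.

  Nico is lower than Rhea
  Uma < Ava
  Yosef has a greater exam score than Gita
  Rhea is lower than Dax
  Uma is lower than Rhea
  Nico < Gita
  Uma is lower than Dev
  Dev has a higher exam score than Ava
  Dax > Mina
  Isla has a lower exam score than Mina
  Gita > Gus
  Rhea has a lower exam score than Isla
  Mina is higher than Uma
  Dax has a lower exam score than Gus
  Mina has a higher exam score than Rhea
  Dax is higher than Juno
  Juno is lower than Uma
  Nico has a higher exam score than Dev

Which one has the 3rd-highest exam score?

Piecing the relations together gives one ordering: Juno < Uma < Ava < Dev < Nico < Rhea < Isla < Mina < Dax < Gus < Gita < Yosef.
Counting 3 from the largest end gives Gus.

Gus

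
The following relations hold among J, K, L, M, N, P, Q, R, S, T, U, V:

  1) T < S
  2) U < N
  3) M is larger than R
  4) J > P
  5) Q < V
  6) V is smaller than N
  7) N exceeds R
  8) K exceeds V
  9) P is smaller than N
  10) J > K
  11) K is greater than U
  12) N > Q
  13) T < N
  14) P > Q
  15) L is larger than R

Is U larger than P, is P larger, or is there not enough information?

Following every chain through U: above U we get N, K, J.
P is not reached, and no chain runs the other way from P to U.
So the given relations leave the order of U and P undetermined.

undetermined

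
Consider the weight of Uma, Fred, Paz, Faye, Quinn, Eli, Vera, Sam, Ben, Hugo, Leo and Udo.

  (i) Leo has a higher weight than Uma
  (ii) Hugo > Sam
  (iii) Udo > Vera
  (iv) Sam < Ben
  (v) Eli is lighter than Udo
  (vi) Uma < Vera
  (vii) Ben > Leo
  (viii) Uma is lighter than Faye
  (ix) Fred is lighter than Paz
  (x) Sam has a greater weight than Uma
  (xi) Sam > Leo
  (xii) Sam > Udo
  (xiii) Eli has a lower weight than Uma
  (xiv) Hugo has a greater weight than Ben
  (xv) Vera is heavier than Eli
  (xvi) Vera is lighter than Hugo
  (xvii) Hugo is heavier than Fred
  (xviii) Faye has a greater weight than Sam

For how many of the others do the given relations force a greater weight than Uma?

7

From Uma the given relations immediately reach Vera, Leo, Sam, Faye.
From those, Udo, Ben, Hugo — 7 in total.
No other element is forced above Uma by the given relations, so the count is 7.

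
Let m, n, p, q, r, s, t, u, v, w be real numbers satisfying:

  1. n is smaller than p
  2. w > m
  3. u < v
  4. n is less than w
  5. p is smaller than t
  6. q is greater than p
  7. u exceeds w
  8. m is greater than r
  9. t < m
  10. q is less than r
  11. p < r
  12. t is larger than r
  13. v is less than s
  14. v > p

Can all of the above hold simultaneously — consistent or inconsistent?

The single ordering n < p < q < r < t < m < w < u < v < s satisfies every listed relation, so no contradiction arises.

consistent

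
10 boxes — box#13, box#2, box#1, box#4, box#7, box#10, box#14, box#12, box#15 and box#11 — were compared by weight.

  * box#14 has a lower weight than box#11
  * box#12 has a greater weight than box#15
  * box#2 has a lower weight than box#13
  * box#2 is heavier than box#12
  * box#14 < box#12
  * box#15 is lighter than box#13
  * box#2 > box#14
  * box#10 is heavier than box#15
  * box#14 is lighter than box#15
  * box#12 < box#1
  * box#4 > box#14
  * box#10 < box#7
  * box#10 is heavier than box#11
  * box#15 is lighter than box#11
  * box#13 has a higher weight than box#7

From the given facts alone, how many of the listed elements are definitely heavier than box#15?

From box#15 the given relations immediately reach box#11, box#10, box#12, box#13.
From those, box#7, box#2, box#1 — 7 in total.
Nothing else is reachable above box#15; 7 in all.

7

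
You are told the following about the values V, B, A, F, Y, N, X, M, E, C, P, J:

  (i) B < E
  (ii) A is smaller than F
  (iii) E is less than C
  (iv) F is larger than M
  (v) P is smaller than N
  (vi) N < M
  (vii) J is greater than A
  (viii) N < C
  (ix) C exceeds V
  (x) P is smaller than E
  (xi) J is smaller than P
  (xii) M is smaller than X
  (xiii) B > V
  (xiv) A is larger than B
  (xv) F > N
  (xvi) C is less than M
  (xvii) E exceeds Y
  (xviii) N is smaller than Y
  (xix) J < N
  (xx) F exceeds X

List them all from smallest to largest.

Nothing is placed below V, so it is least; from there V < B; B < A; A < J; J < P; P < N; N < Y; Y < E; E < C; C < M; M < X; X < F, each given directly.

V < B < A < J < P < N < Y < E < C < M < X < F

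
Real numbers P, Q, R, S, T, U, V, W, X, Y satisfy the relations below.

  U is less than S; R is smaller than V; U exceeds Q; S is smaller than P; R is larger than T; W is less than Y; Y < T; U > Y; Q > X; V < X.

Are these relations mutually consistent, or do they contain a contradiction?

consistent

Every relation is compatible with W < Y < T < R < V < X < Q < U < S < P; the set is consistent.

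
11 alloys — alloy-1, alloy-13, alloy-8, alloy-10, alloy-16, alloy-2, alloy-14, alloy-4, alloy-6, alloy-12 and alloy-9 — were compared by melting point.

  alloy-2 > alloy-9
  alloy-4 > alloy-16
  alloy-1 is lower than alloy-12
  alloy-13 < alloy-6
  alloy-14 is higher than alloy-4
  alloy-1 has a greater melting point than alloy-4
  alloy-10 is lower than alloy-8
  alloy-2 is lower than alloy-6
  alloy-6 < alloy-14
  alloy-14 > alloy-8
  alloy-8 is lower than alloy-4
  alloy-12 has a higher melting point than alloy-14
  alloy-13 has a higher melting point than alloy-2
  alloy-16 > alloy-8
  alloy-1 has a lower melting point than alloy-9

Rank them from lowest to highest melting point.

alloy-10 < alloy-8 < alloy-16 < alloy-4 < alloy-1 < alloy-9 < alloy-2 < alloy-13 < alloy-6 < alloy-14 < alloy-12

Nothing is placed below alloy-10, so it is least; from there alloy-10 < alloy-8; alloy-8 < alloy-16; alloy-16 < alloy-4; alloy-4 < alloy-1; alloy-1 < alloy-9; alloy-9 < alloy-2; alloy-2 < alloy-13; alloy-13 < alloy-6; alloy-6 < alloy-14; alloy-14 < alloy-12, each given directly.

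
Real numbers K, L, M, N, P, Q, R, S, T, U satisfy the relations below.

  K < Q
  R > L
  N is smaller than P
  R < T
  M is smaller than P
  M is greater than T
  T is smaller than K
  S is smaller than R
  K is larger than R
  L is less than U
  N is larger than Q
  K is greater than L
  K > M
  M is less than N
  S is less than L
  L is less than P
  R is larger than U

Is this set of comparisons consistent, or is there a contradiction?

The single ordering S < L < U < R < T < M < K < Q < N < P satisfies every listed relation, so no contradiction arises.

consistent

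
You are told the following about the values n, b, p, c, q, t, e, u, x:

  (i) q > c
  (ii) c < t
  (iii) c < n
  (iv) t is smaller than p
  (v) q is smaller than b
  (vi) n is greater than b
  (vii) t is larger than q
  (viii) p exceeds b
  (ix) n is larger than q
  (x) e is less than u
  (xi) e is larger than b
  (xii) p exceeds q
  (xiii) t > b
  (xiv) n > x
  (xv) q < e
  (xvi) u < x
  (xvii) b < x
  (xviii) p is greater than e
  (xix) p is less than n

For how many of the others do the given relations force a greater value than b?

Directly above b: e, t, p, x, n.
One step further: u (6 so far).
Nothing else is reachable above b; 6 in all.

6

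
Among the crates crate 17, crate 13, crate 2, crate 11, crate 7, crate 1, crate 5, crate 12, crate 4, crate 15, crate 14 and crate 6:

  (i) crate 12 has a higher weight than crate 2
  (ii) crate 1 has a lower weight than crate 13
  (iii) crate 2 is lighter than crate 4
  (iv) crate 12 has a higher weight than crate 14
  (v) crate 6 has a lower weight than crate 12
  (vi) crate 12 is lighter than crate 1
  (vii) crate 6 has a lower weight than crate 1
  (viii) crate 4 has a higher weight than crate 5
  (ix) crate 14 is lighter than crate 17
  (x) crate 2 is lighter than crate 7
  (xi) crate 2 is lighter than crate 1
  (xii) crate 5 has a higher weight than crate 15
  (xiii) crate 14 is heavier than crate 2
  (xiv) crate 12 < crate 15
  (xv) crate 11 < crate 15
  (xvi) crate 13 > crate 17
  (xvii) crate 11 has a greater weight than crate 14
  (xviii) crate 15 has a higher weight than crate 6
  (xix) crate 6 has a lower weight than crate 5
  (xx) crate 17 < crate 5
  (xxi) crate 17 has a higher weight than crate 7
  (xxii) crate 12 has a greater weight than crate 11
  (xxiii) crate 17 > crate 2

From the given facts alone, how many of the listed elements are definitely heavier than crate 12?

5

The elements the relations force above crate 12 are crate 1, crate 15, crate 5, crate 13, crate 4 — no chain reaches any other.
That is 5.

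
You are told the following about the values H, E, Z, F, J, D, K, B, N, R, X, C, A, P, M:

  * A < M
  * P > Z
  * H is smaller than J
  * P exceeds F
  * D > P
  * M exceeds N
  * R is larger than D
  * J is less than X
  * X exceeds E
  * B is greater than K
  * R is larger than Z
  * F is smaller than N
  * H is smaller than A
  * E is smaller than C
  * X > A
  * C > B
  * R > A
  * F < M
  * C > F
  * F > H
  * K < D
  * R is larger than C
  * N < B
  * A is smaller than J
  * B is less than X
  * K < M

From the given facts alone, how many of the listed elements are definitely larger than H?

11

Directly above H: F, A, J.
One step further: N, P, C, M, R, X (9 so far).
One step further: D, B (11 so far).
No other element is forced above H by the given relations, so the count is 11.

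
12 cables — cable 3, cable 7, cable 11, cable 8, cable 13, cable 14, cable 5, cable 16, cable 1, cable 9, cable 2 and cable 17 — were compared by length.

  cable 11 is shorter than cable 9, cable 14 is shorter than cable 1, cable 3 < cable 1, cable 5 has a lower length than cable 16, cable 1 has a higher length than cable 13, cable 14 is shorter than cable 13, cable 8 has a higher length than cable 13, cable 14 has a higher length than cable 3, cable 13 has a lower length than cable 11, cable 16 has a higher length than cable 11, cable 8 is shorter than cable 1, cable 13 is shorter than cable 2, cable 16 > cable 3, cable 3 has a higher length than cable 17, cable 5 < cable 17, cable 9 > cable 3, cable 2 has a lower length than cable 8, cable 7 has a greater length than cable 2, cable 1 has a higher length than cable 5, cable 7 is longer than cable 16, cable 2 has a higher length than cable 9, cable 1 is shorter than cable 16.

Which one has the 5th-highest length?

cable 2

Chaining the given pairs: cable 5 < cable 17 < cable 3 < cable 14 < cable 13 < cable 11 < cable 9 < cable 2 < cable 8 < cable 1 < cable 16 < cable 7.
Counting 5 from the largest end gives cable 2.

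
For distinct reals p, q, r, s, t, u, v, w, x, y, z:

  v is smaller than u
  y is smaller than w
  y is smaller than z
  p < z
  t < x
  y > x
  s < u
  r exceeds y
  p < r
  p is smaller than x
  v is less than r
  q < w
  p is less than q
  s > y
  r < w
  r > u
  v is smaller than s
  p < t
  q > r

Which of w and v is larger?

Chaining the given relations: v < s < u < r < q < w.
So v < w; w is the larger of the two.

w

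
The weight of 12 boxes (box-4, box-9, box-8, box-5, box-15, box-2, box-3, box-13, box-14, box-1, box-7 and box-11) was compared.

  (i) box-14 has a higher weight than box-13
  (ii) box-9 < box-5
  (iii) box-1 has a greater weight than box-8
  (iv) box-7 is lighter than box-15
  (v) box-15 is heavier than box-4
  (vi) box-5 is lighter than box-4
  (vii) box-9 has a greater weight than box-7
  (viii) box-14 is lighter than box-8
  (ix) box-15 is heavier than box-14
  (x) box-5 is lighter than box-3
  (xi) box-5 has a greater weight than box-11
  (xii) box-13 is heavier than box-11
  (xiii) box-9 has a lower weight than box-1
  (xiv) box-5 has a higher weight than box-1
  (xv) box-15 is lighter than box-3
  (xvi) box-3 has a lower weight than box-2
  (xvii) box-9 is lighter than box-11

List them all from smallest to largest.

box-7 < box-9 < box-11 < box-13 < box-14 < box-8 < box-1 < box-5 < box-4 < box-15 < box-3 < box-2

Nothing is placed below box-7, so it is least; from there box-7 < box-9; box-9 < box-11; box-11 < box-13; box-13 < box-14; box-14 < box-8; box-8 < box-1; box-1 < box-5; box-5 < box-4; box-4 < box-15; box-15 < box-3; box-3 < box-2, each given directly.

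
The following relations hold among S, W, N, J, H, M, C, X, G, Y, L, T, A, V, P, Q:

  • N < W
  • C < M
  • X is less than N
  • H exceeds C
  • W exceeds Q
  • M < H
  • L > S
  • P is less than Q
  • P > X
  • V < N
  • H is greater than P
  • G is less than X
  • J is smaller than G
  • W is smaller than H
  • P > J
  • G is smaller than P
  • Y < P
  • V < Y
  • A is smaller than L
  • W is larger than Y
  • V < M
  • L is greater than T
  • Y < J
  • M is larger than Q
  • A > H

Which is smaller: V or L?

V

The relevant relations are V < Y; Y < J; J < G; G < X; X < P; P < Q; Q < M; M < H; H < A; A < L.
Chaining these gives V < Y < J < G < X < P < Q < M < H < A < L.
So V < L; V is the smaller of the two.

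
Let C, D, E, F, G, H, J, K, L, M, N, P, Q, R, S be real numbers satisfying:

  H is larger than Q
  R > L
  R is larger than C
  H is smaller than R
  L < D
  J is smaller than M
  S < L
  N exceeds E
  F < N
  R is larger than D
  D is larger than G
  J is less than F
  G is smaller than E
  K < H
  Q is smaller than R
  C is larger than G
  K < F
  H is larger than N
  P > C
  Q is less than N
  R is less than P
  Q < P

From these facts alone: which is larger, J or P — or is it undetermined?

P

J < F < N < H < R < P, by transitivity through F, N, H, R.
So P is larger.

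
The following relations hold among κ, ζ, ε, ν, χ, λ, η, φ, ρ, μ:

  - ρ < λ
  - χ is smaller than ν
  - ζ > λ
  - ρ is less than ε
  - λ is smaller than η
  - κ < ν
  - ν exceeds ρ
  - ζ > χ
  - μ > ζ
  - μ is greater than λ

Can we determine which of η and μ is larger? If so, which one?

Following every chain through η: below η we get ρ, λ.
μ is not reached, and no chain runs the other way from μ to η.
So the given relations leave the order of η and μ undetermined.

undetermined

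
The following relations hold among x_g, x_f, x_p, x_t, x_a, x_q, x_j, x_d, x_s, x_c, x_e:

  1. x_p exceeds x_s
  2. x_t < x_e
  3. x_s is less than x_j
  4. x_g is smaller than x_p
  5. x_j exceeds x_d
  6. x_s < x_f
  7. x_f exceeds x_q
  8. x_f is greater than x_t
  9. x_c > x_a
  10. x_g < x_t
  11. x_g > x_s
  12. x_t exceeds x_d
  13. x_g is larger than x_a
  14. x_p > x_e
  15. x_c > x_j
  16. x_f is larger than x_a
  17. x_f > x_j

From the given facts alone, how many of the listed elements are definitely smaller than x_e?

The elements the relations force below x_e are x_a, x_s, x_d, x_g, x_t — no chain reaches any other.
That is 5.

5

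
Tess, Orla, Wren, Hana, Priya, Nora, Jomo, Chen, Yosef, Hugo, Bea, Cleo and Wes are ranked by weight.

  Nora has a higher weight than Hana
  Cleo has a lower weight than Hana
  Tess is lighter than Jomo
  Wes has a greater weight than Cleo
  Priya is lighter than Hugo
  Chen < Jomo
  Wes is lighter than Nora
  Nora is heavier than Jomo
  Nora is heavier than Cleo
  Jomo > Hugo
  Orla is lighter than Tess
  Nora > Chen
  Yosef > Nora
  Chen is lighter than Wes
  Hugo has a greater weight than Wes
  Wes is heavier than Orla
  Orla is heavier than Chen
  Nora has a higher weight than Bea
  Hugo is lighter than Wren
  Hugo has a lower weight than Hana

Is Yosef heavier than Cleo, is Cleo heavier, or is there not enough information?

The relevant relations are Cleo < Wes; Wes < Hugo; Hugo < Jomo; Jomo < Nora; Nora < Yosef.
Together: Cleo < Wes < Hugo < Jomo < Nora < Yosef.
So Yosef is heavier.

Yosef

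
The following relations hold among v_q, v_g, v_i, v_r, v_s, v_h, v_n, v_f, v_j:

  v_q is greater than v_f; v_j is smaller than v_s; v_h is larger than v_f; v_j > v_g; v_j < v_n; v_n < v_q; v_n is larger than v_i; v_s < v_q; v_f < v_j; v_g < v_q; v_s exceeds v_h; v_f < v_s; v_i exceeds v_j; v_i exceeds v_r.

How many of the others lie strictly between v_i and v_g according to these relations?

Chaining upward from v_g reaches: v_j, v_s, v_n, v_q.
Chaining downward from v_i reaches: v_f, v_j, v_r.
Strictly between v_g and v_i are those in both lists: v_j — 1 element.

1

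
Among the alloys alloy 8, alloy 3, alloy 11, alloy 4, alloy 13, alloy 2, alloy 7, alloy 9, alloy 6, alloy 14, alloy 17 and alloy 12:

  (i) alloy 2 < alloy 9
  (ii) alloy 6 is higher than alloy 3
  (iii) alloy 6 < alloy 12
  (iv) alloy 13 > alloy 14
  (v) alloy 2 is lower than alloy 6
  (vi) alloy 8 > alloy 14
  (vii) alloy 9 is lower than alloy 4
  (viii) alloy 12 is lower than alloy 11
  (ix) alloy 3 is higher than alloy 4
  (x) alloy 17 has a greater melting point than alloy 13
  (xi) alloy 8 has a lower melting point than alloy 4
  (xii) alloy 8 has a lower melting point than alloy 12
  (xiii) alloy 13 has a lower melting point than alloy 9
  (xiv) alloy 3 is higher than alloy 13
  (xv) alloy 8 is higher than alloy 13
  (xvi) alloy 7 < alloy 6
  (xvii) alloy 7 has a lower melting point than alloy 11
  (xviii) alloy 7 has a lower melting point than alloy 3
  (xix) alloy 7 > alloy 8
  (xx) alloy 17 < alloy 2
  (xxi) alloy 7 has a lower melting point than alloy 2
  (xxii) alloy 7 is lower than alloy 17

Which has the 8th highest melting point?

Piecing the relations together gives one ordering: alloy 14 < alloy 13 < alloy 8 < alloy 7 < alloy 17 < alloy 2 < alloy 9 < alloy 4 < alloy 3 < alloy 6 < alloy 12 < alloy 11.
Counting 8 from the largest end gives alloy 17.

alloy 17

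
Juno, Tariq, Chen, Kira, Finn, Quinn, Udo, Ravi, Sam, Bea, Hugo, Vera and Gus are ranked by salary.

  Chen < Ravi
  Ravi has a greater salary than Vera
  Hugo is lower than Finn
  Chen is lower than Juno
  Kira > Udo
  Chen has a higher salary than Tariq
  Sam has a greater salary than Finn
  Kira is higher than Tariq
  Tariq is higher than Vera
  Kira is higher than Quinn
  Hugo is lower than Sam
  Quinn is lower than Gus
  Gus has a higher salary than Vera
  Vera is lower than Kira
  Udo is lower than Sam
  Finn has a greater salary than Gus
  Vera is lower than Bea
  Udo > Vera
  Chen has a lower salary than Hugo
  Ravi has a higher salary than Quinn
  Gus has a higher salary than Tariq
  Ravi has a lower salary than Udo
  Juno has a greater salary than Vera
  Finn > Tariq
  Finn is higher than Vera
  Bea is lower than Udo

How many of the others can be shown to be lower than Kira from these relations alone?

7

From Kira the given relations immediately reach Vera, Tariq, Quinn, Udo.
From those, Bea, Ravi — 6 in total.
From those, Chen — 7 in total.
Nothing else is reachable below Kira; 7 in all.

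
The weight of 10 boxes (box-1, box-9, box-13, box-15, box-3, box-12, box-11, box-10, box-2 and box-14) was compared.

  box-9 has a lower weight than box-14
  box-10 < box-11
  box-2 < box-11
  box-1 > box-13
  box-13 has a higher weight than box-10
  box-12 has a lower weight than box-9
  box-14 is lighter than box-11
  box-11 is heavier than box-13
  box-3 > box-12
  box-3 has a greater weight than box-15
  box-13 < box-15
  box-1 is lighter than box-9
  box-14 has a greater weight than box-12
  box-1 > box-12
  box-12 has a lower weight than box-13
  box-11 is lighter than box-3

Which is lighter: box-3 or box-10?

Link the given pairs in sequence: box-10 < box-13; box-13 < box-1; box-1 < box-9; box-9 < box-14; box-14 < box-11; box-11 < box-3.
Chaining these gives box-10 < box-13 < box-1 < box-9 < box-14 < box-11 < box-3.
So box-10 < box-3; box-10 is the lighter of the two.

box-10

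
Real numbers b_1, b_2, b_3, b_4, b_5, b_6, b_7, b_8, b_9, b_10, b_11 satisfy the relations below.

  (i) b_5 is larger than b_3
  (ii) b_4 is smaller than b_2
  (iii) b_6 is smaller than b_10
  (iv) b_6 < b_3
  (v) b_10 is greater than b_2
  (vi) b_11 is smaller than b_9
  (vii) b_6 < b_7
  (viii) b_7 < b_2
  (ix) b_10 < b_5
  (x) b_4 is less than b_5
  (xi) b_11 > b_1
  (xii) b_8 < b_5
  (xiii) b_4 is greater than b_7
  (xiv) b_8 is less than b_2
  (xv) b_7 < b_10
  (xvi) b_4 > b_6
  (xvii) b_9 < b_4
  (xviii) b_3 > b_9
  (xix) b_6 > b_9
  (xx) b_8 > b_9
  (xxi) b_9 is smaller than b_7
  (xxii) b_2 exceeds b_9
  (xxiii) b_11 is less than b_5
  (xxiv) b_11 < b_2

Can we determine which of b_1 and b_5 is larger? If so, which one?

The relevant relations are b_1 < b_11; b_11 < b_9; b_9 < b_6; b_6 < b_7; b_7 < b_4; b_4 < b_2; b_2 < b_10; b_10 < b_5.
Together: b_1 < b_11 < b_9 < b_6 < b_7 < b_4 < b_2 < b_10 < b_5.
So b_5 is larger.

b_5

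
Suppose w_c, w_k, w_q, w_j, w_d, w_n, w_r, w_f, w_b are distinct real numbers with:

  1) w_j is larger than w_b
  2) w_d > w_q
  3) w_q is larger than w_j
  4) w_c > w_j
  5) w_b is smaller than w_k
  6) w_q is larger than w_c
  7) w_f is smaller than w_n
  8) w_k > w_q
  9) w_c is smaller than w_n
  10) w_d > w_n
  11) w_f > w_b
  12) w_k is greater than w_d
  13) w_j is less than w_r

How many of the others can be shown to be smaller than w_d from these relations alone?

The elements the relations force below w_d are w_b, w_j, w_f, w_c, w_q, w_n — no chain reaches any other.
That is 6.

6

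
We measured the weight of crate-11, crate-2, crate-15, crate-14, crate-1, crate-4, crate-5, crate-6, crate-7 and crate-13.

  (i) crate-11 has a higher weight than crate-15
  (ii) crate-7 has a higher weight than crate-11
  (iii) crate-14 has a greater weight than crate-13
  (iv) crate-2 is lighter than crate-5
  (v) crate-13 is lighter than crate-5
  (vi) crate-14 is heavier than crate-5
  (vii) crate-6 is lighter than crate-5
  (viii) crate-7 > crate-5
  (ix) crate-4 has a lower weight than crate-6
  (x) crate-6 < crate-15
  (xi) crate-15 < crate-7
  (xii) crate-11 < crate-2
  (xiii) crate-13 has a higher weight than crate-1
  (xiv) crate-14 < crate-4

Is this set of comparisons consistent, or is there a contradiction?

Chaining the given relations yields crate-14 < crate-4 < crate-6 < crate-15 < crate-11 < crate-2 < crate-5, so crate-14 < crate-5. But one relation states crate-5 < crate-14. These cannot both hold.

inconsistent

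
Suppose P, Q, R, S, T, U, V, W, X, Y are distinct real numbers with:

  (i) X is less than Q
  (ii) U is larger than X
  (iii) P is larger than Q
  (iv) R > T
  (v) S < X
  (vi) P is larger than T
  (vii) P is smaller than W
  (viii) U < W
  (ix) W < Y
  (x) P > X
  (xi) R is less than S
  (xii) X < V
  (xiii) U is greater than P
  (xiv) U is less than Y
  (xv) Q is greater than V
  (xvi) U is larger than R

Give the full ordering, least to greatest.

T < R < S < X < V < Q < P < U < W < Y

The consecutive links are each given: T < R; R < S; S < X; X < V; V < Q; Q < P; P < U; U < W; W < Y.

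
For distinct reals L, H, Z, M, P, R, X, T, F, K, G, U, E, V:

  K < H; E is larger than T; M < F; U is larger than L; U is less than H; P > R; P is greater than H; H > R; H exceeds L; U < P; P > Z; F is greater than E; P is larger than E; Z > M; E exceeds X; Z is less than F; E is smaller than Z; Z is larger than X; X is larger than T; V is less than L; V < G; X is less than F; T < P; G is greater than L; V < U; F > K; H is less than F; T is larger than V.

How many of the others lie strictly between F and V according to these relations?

7

The relations place V below F. An element lies strictly between them when it is forced above V and also forced below F.
Above V: {L, U, T, H, X, E, Z, G, P}. Below F: {K, L, U, R, M, T, H, X, E, Z}.
Intersection: {L, U, T, H, X, E, Z} — 7.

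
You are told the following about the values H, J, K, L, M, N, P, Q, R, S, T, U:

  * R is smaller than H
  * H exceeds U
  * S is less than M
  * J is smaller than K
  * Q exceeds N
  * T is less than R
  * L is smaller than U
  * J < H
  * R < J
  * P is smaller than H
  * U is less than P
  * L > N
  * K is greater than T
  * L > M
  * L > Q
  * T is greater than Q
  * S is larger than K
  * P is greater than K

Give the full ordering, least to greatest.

The consecutive links are each given: N < Q; Q < T; T < R; R < J; J < K; K < S; S < M; M < L; L < U; U < P; P < H.

N < Q < T < R < J < K < S < M < L < U < P < H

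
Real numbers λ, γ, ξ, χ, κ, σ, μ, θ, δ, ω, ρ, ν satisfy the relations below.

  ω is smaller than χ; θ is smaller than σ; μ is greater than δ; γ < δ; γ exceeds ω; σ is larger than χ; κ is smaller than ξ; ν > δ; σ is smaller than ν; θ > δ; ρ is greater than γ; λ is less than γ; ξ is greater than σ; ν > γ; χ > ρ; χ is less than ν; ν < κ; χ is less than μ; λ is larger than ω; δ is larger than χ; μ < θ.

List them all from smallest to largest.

The consecutive links are each given: ω < λ; λ < γ; γ < ρ; ρ < χ; χ < δ; δ < μ; μ < θ; θ < σ; σ < ν; ν < κ; κ < ξ.

ω < λ < γ < ρ < χ < δ < μ < θ < σ < ν < κ < ξ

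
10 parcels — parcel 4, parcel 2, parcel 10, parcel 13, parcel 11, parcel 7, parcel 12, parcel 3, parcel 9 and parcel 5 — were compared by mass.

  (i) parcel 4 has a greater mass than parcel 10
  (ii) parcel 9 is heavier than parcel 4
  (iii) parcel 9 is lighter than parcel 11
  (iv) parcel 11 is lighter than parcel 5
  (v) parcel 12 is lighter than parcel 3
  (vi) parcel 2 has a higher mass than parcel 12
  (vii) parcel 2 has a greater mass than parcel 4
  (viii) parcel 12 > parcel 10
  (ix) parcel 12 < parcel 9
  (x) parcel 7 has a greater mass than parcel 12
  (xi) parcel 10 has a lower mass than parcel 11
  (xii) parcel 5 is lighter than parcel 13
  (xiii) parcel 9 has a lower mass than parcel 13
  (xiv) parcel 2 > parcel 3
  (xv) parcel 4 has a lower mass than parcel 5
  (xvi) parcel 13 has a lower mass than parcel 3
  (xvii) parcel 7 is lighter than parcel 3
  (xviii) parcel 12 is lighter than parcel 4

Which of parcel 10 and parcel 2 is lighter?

parcel 10

Following the relations from parcel 10: parcel 10 < parcel 12 < parcel 4 < parcel 9 < parcel 11 < parcel 5 < parcel 13 < parcel 3 < parcel 2.
So parcel 10 < parcel 2; parcel 10 is the lighter of the two.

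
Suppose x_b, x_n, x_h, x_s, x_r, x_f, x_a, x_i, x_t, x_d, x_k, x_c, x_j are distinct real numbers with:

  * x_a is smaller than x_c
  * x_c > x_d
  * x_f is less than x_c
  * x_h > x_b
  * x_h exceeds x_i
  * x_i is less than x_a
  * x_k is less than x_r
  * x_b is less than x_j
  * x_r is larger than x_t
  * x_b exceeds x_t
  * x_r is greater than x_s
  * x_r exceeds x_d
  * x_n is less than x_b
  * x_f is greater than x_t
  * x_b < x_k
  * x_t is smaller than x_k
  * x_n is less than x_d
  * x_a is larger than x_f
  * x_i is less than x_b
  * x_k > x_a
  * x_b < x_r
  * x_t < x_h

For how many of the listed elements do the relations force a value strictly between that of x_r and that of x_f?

2

The relations place x_f below x_r. An element lies strictly between them when it is forced above x_f and also forced below x_r.
Above x_f: {x_a, x_c, x_k}. Below x_r: {x_t, x_n, x_d, x_i, x_a, x_s, x_b, x_k}.
Intersection: {x_a, x_k} — 2.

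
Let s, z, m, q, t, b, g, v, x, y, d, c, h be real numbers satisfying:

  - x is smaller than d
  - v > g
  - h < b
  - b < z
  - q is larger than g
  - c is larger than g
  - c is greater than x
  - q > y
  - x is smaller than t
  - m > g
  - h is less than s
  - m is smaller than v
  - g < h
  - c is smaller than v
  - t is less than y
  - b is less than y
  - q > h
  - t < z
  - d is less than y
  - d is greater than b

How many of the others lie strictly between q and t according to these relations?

1

Chaining upward from t reaches: z, y.
Chaining downward from q reaches: x, g, h, b, d, y.
Strictly between t and q are those in both lists: y — 1 element.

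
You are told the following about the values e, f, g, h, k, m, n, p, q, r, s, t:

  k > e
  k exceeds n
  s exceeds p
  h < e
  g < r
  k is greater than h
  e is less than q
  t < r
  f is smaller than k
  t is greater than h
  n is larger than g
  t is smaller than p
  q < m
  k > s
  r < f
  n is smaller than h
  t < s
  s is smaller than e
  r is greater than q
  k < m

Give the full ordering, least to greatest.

The consecutive links are each given: g < n; n < h; h < t; t < p; p < s; s < e; e < q; q < r; r < f; f < k; k < m.

g < n < h < t < p < s < e < q < r < f < k < m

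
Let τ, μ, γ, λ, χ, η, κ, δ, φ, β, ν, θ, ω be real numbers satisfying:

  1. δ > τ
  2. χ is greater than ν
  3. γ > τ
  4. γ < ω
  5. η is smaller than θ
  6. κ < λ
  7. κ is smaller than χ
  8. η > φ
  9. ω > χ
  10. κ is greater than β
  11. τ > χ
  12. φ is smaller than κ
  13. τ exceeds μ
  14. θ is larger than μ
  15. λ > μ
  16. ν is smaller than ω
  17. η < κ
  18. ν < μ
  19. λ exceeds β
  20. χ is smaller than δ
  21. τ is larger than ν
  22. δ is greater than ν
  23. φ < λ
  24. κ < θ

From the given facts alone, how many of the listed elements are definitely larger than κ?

From κ the given relations immediately reach λ, χ, θ.
From those, τ, δ, ω — 6 in total.
From those, γ — 7 in total.
No other element is forced above κ by the given relations, so the count is 7.

7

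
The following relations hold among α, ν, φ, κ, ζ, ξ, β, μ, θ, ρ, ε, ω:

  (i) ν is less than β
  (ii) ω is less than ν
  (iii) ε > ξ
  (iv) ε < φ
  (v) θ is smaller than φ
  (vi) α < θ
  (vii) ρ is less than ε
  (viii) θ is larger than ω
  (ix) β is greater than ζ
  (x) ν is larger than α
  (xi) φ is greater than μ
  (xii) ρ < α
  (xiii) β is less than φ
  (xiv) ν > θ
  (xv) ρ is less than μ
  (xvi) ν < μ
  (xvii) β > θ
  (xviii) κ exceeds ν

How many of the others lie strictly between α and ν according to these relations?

The relations place α below ν. An element lies strictly between them when it is forced above α and also forced below ν.
Above α: {θ, μ, β, φ, κ}. Below ν: {ρ, ω, θ}.
Intersection: {θ} — 1.

1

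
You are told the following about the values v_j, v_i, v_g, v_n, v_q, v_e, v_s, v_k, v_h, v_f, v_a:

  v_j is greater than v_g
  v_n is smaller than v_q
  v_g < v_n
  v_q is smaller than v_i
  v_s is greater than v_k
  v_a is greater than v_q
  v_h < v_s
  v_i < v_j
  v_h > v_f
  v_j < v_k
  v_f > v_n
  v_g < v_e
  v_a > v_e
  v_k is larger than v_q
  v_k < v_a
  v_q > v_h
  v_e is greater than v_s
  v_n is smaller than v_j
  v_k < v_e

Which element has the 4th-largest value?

v_k

Chaining the given pairs: v_g < v_n < v_f < v_h < v_q < v_i < v_j < v_k < v_s < v_e < v_a.
The 4th largest is v_k.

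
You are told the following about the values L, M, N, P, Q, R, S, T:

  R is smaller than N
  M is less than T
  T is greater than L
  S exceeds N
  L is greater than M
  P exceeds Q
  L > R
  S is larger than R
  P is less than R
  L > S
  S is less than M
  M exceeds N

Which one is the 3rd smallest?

R

The consecutive relations fix a unique order: Q < P < R < N < S < M < L < T.
Counting 3 from the smallest end gives R.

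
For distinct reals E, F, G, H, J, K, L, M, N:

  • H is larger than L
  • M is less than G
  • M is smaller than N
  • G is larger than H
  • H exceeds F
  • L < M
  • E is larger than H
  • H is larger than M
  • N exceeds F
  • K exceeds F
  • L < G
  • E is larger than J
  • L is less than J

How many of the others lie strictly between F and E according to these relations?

Chaining upward from F reaches: K, H, N, G.
Chaining downward from E reaches: L, M, H, J.
Strictly between F and E are those in both lists: H — 1 element.

1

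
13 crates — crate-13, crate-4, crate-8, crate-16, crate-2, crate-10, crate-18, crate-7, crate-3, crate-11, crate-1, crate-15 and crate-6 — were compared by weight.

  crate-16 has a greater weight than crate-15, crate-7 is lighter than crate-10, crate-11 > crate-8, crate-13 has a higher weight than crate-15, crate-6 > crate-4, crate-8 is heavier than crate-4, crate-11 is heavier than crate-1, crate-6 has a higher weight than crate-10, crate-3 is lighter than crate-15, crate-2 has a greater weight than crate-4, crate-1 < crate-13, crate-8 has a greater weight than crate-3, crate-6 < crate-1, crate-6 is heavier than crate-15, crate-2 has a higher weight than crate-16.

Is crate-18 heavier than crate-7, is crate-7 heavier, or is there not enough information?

undetermined

Following every chain through crate-7: above crate-7 we get crate-10, crate-6, crate-1, crate-13, crate-11.
crate-18 is not reached, and no chain runs the other way from crate-18 to crate-7.
So the given relations leave the order of crate-7 and crate-18 undetermined.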